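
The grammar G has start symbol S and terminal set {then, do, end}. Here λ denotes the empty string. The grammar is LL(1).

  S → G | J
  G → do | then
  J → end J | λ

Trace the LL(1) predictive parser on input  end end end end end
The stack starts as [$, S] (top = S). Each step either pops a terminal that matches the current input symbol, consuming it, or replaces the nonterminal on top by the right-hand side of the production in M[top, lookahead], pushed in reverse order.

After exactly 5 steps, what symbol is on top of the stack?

     Stack    Input                  Action
  1  $ S      end end end end end $  expand S → J
  2  $ J      end end end end end $  expand J → end J
  3  $ J end  end end end end end $  match end
  4  $ J      end end end end $      expand J → end J
  5  $ J end  end end end end $      match end
Stack after step 5: $ J (top = J).

J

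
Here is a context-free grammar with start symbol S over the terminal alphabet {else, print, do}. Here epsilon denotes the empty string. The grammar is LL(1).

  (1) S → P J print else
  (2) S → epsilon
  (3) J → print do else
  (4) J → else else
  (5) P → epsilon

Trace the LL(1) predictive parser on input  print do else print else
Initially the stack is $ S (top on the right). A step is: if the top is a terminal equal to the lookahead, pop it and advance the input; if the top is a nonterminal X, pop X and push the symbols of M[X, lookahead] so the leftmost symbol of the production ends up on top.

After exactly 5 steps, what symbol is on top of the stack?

else

     Stack                       Input                       Action
  1  $ S                         print do else print else $  expand S → P J print else
  2  $ else print J P            print do else print else $  expand P → epsilon
  3  $ else print J              print do else print else $  expand J → print do else
  4  $ else print else do print  print do else print else $  match print
  5  $ else print else do        do else print else $        match do
Stack after step 5: $ else print else (top = else).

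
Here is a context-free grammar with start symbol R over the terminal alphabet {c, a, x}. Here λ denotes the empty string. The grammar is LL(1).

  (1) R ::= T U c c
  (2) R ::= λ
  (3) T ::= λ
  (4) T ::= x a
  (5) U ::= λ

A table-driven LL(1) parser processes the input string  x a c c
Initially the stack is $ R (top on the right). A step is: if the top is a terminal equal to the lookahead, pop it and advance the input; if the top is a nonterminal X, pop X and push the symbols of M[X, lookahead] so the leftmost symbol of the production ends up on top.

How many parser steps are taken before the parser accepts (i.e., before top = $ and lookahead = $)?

7

step 1: stack=$ R  input=x a c c $  — expand R ::= T U c c
step 2: stack=$ c c U T  input=x a c c $  — expand T ::= x a
step 3: stack=$ c c U a x  input=x a c c $  — match x
step 4: stack=$ c c U a  input=a c c $  — match a
step 5: stack=$ c c U  input=c c $  — expand U ::= λ
step 6: stack=$ c c  input=c c $  — match c
step 7: stack=$ c  input=c $  — match c
Accept reached after 7 steps.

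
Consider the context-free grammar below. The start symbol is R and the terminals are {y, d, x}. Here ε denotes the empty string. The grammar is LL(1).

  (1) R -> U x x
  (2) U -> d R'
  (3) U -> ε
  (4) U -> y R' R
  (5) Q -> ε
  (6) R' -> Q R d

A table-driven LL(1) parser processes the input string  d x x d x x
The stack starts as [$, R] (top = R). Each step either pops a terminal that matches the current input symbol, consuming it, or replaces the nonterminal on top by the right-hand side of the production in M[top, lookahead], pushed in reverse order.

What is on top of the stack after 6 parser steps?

U

     Stack        Input          Action
  1  $ R          d x x d x x $  expand R -> U x x
  2  $ x x U      d x x d x x $  expand U -> d R'
  3  $ x x R' d   d x x d x x $  match d
  4  $ x x R'     x x d x x $    expand R' -> Q R d
  5  $ x x d R Q  x x d x x $    expand Q -> ε
  6  $ x x d R    x x d x x $    expand R -> U x x
Stack after step 6: $ x x d x x U (top = U).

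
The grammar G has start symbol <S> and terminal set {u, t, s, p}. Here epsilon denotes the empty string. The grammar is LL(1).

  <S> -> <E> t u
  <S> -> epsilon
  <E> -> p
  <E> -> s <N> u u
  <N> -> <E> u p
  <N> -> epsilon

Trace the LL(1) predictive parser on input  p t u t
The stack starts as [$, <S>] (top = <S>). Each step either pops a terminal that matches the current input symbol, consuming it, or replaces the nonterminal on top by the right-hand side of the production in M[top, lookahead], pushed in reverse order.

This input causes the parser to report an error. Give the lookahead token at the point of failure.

step 1: stack=$ <S>  input=p t u t $  — expand <S> -> <E> t u
step 2: stack=$ u t <E>  input=p t u t $  — expand <E> -> p
step 3: stack=$ u t p  input=p t u t $  — match p
step 4: stack=$ u t  input=t u t $  — match t
step 5: stack=$ u  input=u t $  — match u
step 6: stack=$  input=t $  — error: stack empty but input remains

t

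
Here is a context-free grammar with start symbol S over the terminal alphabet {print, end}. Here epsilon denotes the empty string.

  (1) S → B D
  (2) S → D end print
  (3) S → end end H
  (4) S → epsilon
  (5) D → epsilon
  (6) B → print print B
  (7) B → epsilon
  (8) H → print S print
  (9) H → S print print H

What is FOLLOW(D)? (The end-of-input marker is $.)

{$, end, print}

FIRST(D): from D→epsilon we get {epsilon}. So FIRST(D) = {epsilon}.
FIRST(B): from B→print print B we get {print}; from B→epsilon we get {epsilon}. So FIRST(B) = {epsilon, print}.
FIRST(S): from S→B D we get {epsilon, print}; from S→D end print we get {end}; from S→end end H we get {end}; from S→epsilon we get {epsilon}. So FIRST(S) = {epsilon, end, print}.
FIRST(H): from H→print S print we get {print}; from H→S print print H we get {end, print}. So FIRST(H) = {end, print}.
FOLLOW(S) includes $ since S is the start symbol.
FOLLOW(S): in H→print S print, S is followed by print with FIRST {print}; in H→S print print H, S is followed by print print H with FIRST {print}. Thus FOLLOW(S) = {$, print}.
FOLLOW(D): in S→B D, the suffix after D is empty, so FOLLOW(D) ⊇ FOLLOW(S) = {$, print}; in S→D end print, D is followed by end print with FIRST {end}. Thus FOLLOW(D) = {$, end, print}.
FOLLOW(B): in S→B D, B is followed by D with FIRST {epsilon}; in S→B D, the suffix after B is nullable, so FOLLOW(B) ⊇ FOLLOW(S) = {$, print}; in B→print print B, the suffix after B is empty (adds nothing new). Thus FOLLOW(B) = {$, print}.
FOLLOW(H): in S→end end H, the suffix after H is empty, so FOLLOW(H) ⊇ FOLLOW(S) = {$, print}; in H→S print print H, the suffix after H is empty (adds nothing new). Thus FOLLOW(H) = {$, print}.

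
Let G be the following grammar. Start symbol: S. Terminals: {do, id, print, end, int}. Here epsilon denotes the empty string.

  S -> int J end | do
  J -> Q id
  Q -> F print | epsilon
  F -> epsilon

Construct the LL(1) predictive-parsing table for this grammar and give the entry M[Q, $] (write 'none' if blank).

none

FIRST(S) = {do, int}
FIRST(F) = {epsilon}
FIRST(Q) = {epsilon, print}  (via F print)
FIRST(J) = {id, print}  (via Q id)
FOLLOW(S) includes $ since S is the start symbol.
FOLLOW(Q): in J->Q id, Q is followed by id with FIRST {id}. Thus FOLLOW(Q) = {id}.
For Q -> F print: FIRST(F print) = {print}, so it goes in M[Q, t] for t ∈ {print}.
For Q -> epsilon: FIRST(epsilon) = {epsilon}, so it goes in M[Q, t] for t ∈ {}; since epsilon ∈ FIRST, also for every t ∈ FOLLOW(Q) = {id}.
None of these place a production in M[Q, $].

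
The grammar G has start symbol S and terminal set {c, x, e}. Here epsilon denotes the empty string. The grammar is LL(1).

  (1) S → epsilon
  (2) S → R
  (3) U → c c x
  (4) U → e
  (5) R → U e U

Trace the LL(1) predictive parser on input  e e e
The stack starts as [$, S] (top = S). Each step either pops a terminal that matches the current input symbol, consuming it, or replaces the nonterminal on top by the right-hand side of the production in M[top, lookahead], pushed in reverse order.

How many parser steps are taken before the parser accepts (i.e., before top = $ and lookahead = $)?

7

step 1: stack=$ S  input=e e e $  — expand S → R
step 2: stack=$ R  input=e e e $  — expand R → U e U
step 3: stack=$ U e U  input=e e e $  — expand U → e
step 4: stack=$ U e e  input=e e e $  — match e
step 5: stack=$ U e  input=e e $  — match e
step 6: stack=$ U  input=e $  — expand U → e
step 7: stack=$ e  input=e $  — match e
Accept reached after 7 steps.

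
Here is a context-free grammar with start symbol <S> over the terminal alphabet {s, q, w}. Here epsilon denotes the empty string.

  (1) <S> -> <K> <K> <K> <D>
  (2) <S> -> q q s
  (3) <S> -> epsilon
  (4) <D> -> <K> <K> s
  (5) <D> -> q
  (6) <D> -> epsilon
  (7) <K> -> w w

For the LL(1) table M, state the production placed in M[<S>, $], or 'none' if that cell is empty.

<S> -> epsilon

FIRST(<K>): from <K>->w w we get {w}. So FIRST(<K>) = {w}.
FIRST(<S>): from <S>-><K> <K> <K> <D> we get {w}; from <S>->q q s we get {q}; from <S>->epsilon we get {epsilon}. So FIRST(<S>) = {epsilon, q, w}.
FIRST(<D>): from <D>-><K> <K> s we get {w}; from <D>->q we get {q}; from <D>->epsilon we get {epsilon}. So FIRST(<D>) = {epsilon, q, w}.
FOLLOW(<S>) includes $ since <S> is the start symbol.
FOLLOW(<S>): <S> appears on no right-hand side. Thus FOLLOW(<S>) = {$}.
For <S> -> <K> <K> <K> <D>: FIRST(<K> <K> <K> <D>) = {w}, so it goes in M[<S>, t] for t ∈ {w}.
For <S> -> q q s: FIRST(q q s) = {q}, so it goes in M[<S>, t] for t ∈ {q}.
For <S> -> epsilon: FIRST(epsilon) = {epsilon}, so it goes in M[<S>, t] for t ∈ {}; since epsilon ∈ FIRST, also for every t ∈ FOLLOW(<S>) = {$}.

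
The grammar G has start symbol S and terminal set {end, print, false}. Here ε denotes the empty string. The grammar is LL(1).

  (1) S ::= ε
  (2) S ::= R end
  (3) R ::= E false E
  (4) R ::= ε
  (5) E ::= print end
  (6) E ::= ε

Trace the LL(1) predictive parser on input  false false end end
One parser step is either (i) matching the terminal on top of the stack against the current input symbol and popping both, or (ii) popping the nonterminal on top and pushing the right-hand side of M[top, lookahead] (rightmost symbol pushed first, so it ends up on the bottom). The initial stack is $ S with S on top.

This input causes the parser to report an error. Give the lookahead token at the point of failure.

false

     Stack            Input                  Action
  1  $ S              false false end end $  expand S ::= R end
  2  $ end R          false false end end $  expand R ::= E false E
  3  $ end E false E  false false end end $  expand E ::= ε
  4  $ end E false    false false end end $  match false
  5  $ end E          false end end $        expand E ::= ε
  6  $ end            false end end $        error: top is terminal end but lookahead is false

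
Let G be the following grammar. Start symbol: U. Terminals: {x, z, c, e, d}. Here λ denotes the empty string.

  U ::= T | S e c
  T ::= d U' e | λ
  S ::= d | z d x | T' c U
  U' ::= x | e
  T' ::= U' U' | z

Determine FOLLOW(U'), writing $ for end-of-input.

FIRST(T) = {λ, d}
FIRST(U') = {e, x}
FIRST(T') = {e, x, z}  (via U' U')
FIRST(S) = {d, e, x, z}  (via T' c U)
FIRST(U) = {λ, d, e, x, z}  (via T, S e c)
FOLLOW(U) includes $ since U is the start symbol.
FOLLOW(S): in U::=S e c, S is followed by e c with FIRST {e}. Thus FOLLOW(S) = {e}.
FOLLOW(U): in S::=T' c U, the suffix after U is empty, so FOLLOW(U) ⊇ FOLLOW(S) = {e}. Thus FOLLOW(U) = {$, e}.
FOLLOW(T): in U::=T, the suffix after T is empty, so FOLLOW(T) ⊇ FOLLOW(U) = {$, e}. Thus FOLLOW(T) = {$, e}.
FOLLOW(T'): in S::=T' c U, T' is followed by c U with FIRST {c}. Thus FOLLOW(T') = {c}.
FOLLOW(U'): in T::=d U' e, U' is followed by e with FIRST {e}; in T'::=U' U' (occurrence 1), U' is followed by U' with FIRST {e, x}; in T'::=U' U' (occurrence 2), the suffix after U' is empty, so FOLLOW(U') ⊇ FOLLOW(T') = {c}. Thus FOLLOW(U') = {c, e, x}.

{c, e, x}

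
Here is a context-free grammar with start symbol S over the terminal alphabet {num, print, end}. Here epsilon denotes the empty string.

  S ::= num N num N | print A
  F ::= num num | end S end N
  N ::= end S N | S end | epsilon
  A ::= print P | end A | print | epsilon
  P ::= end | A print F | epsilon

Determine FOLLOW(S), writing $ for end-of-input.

{$, end, num, print}

FIRST(S) = {num, print}
FIRST(F) = {end, num}
FIRST(A) = {epsilon, end, print}
FIRST(N) = {epsilon, end, num, print}  (via S end)
FIRST(P) = {epsilon, end, print}  (via A print F)
FOLLOW(S) includes $ since S is the start symbol.
FOLLOW(S): in F::=end S end N, S is followed by end N with FIRST {end}; in N::=end S N, S is followed by N with FIRST {epsilon, end, num, print}; in N::=end S N, the suffix after S is nullable, so FOLLOW(S) ⊇ FOLLOW(N) = {$, end, num, print}; in N::=S end, S is followed by end with FIRST {end}. Thus FOLLOW(S) = {$, end, num, print}.
FOLLOW(A): in S::=print A, the suffix after A is empty, so FOLLOW(A) ⊇ FOLLOW(S) = {$, end, num, print}; in A::=end A, the suffix after A is empty (adds nothing new); in P::=A print F, A is followed by print F with FIRST {print}. Thus FOLLOW(A) = {$, end, num, print}.
FOLLOW(P): in A::=print P, the suffix after P is empty, so FOLLOW(P) ⊇ FOLLOW(A) = {$, end, num, print}. Thus FOLLOW(P) = {$, end, num, print}.
FOLLOW(F): in P::=A print F, the suffix after F is empty, so FOLLOW(F) ⊇ FOLLOW(P) = {$, end, num, print}. Thus FOLLOW(F) = {$, end, num, print}.
FOLLOW(N): in S::=num N num N (occurrence 1), N is followed by num N with FIRST {num}; in S::=num N num N (occurrence 2), the suffix after N is empty, so FOLLOW(N) ⊇ FOLLOW(S) = {$, end, num, print}; in F::=end S end N, the suffix after N is empty, so FOLLOW(N) ⊇ FOLLOW(F) = {$, end, num, print}; in N::=end S N, the suffix after N is empty (adds nothing new). Thus FOLLOW(N) = {$, end, num, print}.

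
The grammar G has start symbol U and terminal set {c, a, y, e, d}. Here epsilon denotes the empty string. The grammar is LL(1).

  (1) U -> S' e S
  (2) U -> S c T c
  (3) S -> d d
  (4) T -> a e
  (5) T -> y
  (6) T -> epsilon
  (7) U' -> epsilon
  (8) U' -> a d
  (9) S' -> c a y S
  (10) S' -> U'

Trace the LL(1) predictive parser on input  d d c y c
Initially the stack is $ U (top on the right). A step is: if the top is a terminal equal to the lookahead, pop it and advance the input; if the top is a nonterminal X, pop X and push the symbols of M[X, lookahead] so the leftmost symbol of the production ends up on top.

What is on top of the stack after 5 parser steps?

T

     Stack        Input        Action
  1  $ U          d d c y c $  expand U -> S c T c
  2  $ c T c S    d d c y c $  expand S -> d d
  3  $ c T c d d  d d c y c $  match d
  4  $ c T c d    d c y c $    match d
  5  $ c T c      c y c $      match c
Stack after step 5: $ c T (top = T).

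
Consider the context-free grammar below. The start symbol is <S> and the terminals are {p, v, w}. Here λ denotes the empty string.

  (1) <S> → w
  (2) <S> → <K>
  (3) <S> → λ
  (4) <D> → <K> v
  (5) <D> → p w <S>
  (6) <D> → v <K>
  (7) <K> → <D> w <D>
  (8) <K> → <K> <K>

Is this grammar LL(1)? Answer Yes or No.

No

FIRST(<S>) = {λ, p, v, w}
FIRST(<D>) = {p, v}
FIRST(<K>) = {p, v}
FOLLOW(<S>) = {$, p, v, w}
FOLLOW(<D>) = {$, p, v, w}
FOLLOW(<K>) = {$, p, v, w}
Cell M[<D>, p] receives both <D> → <K> v and <D> → p w <S> — the grammar is not LL(1).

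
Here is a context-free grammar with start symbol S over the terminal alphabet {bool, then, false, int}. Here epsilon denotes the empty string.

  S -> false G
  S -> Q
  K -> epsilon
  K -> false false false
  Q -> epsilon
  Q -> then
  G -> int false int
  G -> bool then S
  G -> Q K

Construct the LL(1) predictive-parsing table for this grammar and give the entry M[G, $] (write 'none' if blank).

G -> Q K

FIRST(K): from K->epsilon we get {epsilon}; from K->false false false we get {false}. So FIRST(K) = {epsilon, false}.
FIRST(Q): from Q->epsilon we get {epsilon}; from Q->then we get {then}. So FIRST(Q) = {epsilon, then}.
FIRST(S): from S->false G we get {false}; from S->Q we get {epsilon, then}. So FIRST(S) = {epsilon, false, then}.
FIRST(G): from G->int false int we get {int}; from G->bool then S we get {bool}; from G->Q K we get {epsilon, false, then}. So FIRST(G) = {epsilon, bool, false, int, then}.
FOLLOW(S) includes $ since S is the start symbol.
FOLLOW(S): in G->bool then S, the suffix after S is empty, so FOLLOW(S) ⊇ FOLLOW(G) = {$}. Thus FOLLOW(S) = {$}.
FOLLOW(G): in S->false G, the suffix after G is empty, so FOLLOW(G) ⊇ FOLLOW(S) = {$}. Thus FOLLOW(G) = {$}.
For G -> int false int: FIRST(int false int) = {int}, so it goes in M[G, t] for t ∈ {int}.
For G -> bool then S: FIRST(bool then S) = {bool}, so it goes in M[G, t] for t ∈ {bool}.
For G -> Q K: FIRST(Q K) = {epsilon, false, then}, so it goes in M[G, t] for t ∈ {false, then}; since epsilon ∈ FIRST, also for every t ∈ FOLLOW(G) = {$}.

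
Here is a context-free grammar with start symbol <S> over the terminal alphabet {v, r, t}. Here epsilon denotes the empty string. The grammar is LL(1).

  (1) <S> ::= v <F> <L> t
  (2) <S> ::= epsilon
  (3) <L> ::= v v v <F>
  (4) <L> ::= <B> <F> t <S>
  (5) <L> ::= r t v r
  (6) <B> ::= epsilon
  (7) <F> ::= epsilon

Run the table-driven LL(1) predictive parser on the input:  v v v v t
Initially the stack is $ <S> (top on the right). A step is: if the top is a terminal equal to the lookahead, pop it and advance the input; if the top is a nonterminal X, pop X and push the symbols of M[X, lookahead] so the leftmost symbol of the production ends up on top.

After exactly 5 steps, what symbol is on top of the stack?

step 1: stack=$ <S>  input=v v v v t $  — expand <S> ::= v <F> <L> t
step 2: stack=$ t <L> <F> v  input=v v v v t $  — match v
step 3: stack=$ t <L> <F>  input=v v v t $  — expand <F> ::= epsilon
step 4: stack=$ t <L>  input=v v v t $  — expand <L> ::= v v v <F>
step 5: stack=$ t <F> v v v  input=v v v t $  — match v
Stack after step 5: $ t <F> v v (top = v).

v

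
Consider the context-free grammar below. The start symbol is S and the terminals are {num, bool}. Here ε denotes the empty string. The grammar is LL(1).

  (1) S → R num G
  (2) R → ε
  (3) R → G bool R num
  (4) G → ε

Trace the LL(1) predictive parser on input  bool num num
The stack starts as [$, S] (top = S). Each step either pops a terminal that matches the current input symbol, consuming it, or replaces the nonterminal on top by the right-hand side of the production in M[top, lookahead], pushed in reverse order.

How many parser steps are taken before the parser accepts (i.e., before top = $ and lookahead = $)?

step 1: stack=$ S  input=bool num num $  — expand S → R num G
step 2: stack=$ G num R  input=bool num num $  — expand R → G bool R num
step 3: stack=$ G num num R bool G  input=bool num num $  — expand G → ε
step 4: stack=$ G num num R bool  input=bool num num $  — match bool
step 5: stack=$ G num num R  input=num num $  — expand R → ε
step 6: stack=$ G num num  input=num num $  — match num
step 7: stack=$ G num  input=num $  — match num
step 8: stack=$ G  input=$  — expand G → ε
Accept reached after 8 steps.

8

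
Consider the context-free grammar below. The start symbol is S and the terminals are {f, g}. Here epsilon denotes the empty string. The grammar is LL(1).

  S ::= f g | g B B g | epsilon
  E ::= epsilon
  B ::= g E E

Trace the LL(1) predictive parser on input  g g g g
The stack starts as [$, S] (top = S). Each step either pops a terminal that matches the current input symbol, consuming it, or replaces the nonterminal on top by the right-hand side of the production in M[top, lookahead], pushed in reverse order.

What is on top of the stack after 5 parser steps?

E

     Stack        Input      Action
  1  $ S          g g g g $  expand S ::= g B B g
  2  $ g B B g    g g g g $  match g
  3  $ g B B      g g g $    expand B ::= g E E
  4  $ g B E E g  g g g $    match g
  5  $ g B E E    g g $      expand E ::= epsilon
Stack after step 5: $ g B E (top = E).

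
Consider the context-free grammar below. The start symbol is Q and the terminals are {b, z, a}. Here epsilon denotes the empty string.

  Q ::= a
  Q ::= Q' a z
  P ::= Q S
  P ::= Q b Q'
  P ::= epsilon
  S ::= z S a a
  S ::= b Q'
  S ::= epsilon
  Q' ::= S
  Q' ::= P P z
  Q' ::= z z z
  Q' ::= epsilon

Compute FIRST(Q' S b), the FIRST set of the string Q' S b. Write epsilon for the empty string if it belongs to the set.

FIRST(S): from S::=z S a a we get {z}; from S::=b Q' we get {b}; from S::=epsilon we get {epsilon}. So FIRST(S) = {epsilon, b, z}.
FIRST(Q): from Q::=a we get {a}; from Q::=Q' a z we get {a, b, z}. So FIRST(Q) = {a, b, z}.
FIRST(P): from P::=Q S we get {a, b, z}; from P::=Q b Q' we get {a, b, z}; from P::=epsilon we get {epsilon}. So FIRST(P) = {epsilon, a, b, z}.
FIRST(Q'): from Q'::=S we get {epsilon, b, z}; from Q'::=P P z we get {a, b, z}; from Q'::=z z z we get {z}; from Q'::=epsilon we get {epsilon}. So FIRST(Q') = {epsilon, a, b, z}.
FIRST(Q' S b): take FIRST of each symbol in turn, carrying on past any symbol whose FIRST contains epsilon; result {a, b, z}.

{a, b, z}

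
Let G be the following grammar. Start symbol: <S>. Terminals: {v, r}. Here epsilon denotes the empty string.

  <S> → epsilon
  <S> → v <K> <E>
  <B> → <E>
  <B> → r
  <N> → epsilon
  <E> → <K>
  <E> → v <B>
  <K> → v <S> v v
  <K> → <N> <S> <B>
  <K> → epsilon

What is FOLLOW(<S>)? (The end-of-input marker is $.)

{$, r, v}

FIRST(<S>): from <S>→epsilon we get {epsilon}; from <S>→v <K> <E> we get {v}. So FIRST(<S>) = {epsilon, v}.
FIRST(<N>): from <N>→epsilon we get {epsilon}. So FIRST(<N>) = {epsilon}.
FIRST(<B>): from <B>→<E> we get {epsilon, r, v}; from <B>→r we get {r}. So FIRST(<B>) = {epsilon, r, v}.
FIRST(<K>): from <K>→v <S> v v we get {v}; from <K>→<N> <S> <B> we get {epsilon, r, v}; from <K>→epsilon we get {epsilon}. So FIRST(<K>) = {epsilon, r, v}.
FIRST(<E>): from <E>→<K> we get {epsilon, r, v}; from <E>→v <B> we get {v}. So FIRST(<E>) = {epsilon, r, v}.
FOLLOW(<S>) includes $ since <S> is the start symbol.
FOLLOW(<S>): in <K>→v <S> v v, <S> is followed by v v with FIRST {v}; in <K>→<N> <S> <B>, <S> is followed by <B> with FIRST {epsilon, r, v}; in <K>→<N> <S> <B>, the suffix after <S> is nullable, so FOLLOW(<S>) ⊇ FOLLOW(<K>) = {$, r, v}. Thus FOLLOW(<S>) = {$, r, v}.
FOLLOW(<B>): in <E>→v <B>, the suffix after <B> is empty, so FOLLOW(<B>) ⊇ FOLLOW(<E>) = {$, r, v}; in <K>→<N> <S> <B>, the suffix after <B> is empty, so FOLLOW(<B>) ⊇ FOLLOW(<K>) = {$, r, v}. Thus FOLLOW(<B>) = {$, r, v}.
FOLLOW(<E>): in <S>→v <K> <E>, the suffix after <E> is empty, so FOLLOW(<E>) ⊇ FOLLOW(<S>) = {$, r, v}; in <B>→<E>, the suffix after <E> is empty, so FOLLOW(<E>) ⊇ FOLLOW(<B>) = {$, r, v}. Thus FOLLOW(<E>) = {$, r, v}.
FOLLOW(<K>): in <S>→v <K> <E>, <K> is followed by <E> with FIRST {epsilon, r, v}; in <S>→v <K> <E>, the suffix after <K> is nullable, so FOLLOW(<K>) ⊇ FOLLOW(<S>) = {$, r, v}; in <E>→<K>, the suffix after <K> is empty, so FOLLOW(<K>) ⊇ FOLLOW(<E>) = {$, r, v}. Thus FOLLOW(<K>) = {$, r, v}.
FOLLOW(<N>): in <K>→<N> <S> <B>, <N> is followed by <S> <B> with FIRST {epsilon, r, v}; in <K>→<N> <S> <B>, the suffix after <N> is nullable, so FOLLOW(<N>) ⊇ FOLLOW(<K>) = {$, r, v}. Thus FOLLOW(<N>) = {$, r, v}.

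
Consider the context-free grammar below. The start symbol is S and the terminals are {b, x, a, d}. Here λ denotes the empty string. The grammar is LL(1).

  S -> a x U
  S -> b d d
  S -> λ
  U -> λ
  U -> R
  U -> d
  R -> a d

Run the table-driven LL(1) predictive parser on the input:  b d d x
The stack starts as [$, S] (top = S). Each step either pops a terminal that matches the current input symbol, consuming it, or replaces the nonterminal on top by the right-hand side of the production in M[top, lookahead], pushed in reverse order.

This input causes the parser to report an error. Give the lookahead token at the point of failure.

     Stack    Input      Action
  1  $ S      b d d x $  expand S -> b d d
  2  $ d d b  b d d x $  match b
  3  $ d d    d d x $    match d
  4  $ d      d x $      match d
  5  $        x $        error: stack empty but input remains

x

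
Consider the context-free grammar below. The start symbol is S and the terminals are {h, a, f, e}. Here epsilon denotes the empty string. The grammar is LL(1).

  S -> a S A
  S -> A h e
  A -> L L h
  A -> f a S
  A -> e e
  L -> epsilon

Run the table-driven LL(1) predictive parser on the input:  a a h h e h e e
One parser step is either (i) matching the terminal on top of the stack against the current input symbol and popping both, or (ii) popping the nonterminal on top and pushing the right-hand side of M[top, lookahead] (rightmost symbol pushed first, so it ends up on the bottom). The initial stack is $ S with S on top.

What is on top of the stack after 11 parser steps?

step 1: stack=$ S  input=a a h h e h e e $  — expand S -> a S A
step 2: stack=$ A S a  input=a a h h e h e e $  — match a
step 3: stack=$ A S  input=a h h e h e e $  — expand S -> a S A
step 4: stack=$ A A S a  input=a h h e h e e $  — match a
step 5: stack=$ A A S  input=h h e h e e $  — expand S -> A h e
step 6: stack=$ A A e h A  input=h h e h e e $  — expand A -> L L h
step 7: stack=$ A A e h h L L  input=h h e h e e $  — expand L -> epsilon
step 8: stack=$ A A e h h L  input=h h e h e e $  — expand L -> epsilon
step 9: stack=$ A A e h h  input=h h e h e e $  — match h
step 10: stack=$ A A e h  input=h e h e e $  — match h
step 11: stack=$ A A e  input=e h e e $  — match e
Stack after step 11: $ A A (top = A).

A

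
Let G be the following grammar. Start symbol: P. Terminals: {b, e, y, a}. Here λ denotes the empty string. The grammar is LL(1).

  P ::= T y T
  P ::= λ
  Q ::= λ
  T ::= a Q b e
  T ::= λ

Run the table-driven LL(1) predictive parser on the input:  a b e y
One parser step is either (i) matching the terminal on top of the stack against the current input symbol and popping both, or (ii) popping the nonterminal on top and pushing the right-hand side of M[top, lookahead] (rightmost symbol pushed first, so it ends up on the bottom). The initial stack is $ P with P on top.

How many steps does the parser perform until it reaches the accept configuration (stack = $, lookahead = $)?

     Stack          Input      Action
  1  $ P            a b e y $  expand P ::= T y T
  2  $ T y T        a b e y $  expand T ::= a Q b e
  3  $ T y e b Q a  a b e y $  match a
  4  $ T y e b Q    b e y $    expand Q ::= λ
  5  $ T y e b      b e y $    match b
  6  $ T y e        e y $      match e
  7  $ T y          y $        match y
  8  $ T            $          expand T ::= λ
Accept reached after 8 steps.

8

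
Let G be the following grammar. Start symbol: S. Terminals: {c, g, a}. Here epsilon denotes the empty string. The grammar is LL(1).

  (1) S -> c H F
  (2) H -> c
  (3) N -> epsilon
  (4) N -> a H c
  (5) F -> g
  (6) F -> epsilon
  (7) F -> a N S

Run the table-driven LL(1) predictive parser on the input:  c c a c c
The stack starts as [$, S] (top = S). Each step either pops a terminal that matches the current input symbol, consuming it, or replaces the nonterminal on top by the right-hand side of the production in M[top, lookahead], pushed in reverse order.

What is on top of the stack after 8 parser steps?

c

     Stack    Input        Action
  1  $ S      c c a c c $  expand S -> c H F
  2  $ F H c  c c a c c $  match c
  3  $ F H    c a c c $    expand H -> c
  4  $ F c    c a c c $    match c
  5  $ F      a c c $      expand F -> a N S
  6  $ S N a  a c c $      match a
  7  $ S N    c c $        expand N -> epsilon
  8  $ S      c c $        expand S -> c H F
Stack after step 8: $ F H c (top = c).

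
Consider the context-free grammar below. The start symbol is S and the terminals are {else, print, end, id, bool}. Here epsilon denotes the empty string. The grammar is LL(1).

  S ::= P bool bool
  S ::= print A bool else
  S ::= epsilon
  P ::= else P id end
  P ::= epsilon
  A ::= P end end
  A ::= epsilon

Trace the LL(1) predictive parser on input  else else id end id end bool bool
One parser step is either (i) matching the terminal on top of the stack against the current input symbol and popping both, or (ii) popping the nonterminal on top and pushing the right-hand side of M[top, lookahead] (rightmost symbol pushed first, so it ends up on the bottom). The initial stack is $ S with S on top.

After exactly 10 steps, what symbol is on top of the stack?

      Stack                             Input                                Action
   1  $ S                               else else id end id end bool bool $  expand S ::= P bool bool
   2  $ bool bool P                     else else id end id end bool bool $  expand P ::= else P id end
   3  $ bool bool end id P else         else else id end id end bool bool $  match else
   4  $ bool bool end id P              else id end id end bool bool $       expand P ::= else P id end
   5  $ bool bool end id end id P else  else id end id end bool bool $       match else
   6  $ bool bool end id end id P       id end id end bool bool $            expand P ::= epsilon
   7  $ bool bool end id end id         id end id end bool bool $            match id
   8  $ bool bool end id end            end id end bool bool $               match end
   9  $ bool bool end id                id end bool bool $                   match id
  10  $ bool bool end                   end bool bool $                      match end
Stack after step 10: $ bool bool (top = bool).

bool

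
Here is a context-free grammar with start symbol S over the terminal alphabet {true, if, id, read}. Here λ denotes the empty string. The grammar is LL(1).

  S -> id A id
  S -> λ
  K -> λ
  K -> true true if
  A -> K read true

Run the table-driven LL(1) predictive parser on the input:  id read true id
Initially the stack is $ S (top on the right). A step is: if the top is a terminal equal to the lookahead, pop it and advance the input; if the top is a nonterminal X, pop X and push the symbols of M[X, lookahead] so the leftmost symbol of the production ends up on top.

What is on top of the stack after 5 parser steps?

true

step 1: stack=$ S  input=id read true id $  — expand S -> id A id
step 2: stack=$ id A id  input=id read true id $  — match id
step 3: stack=$ id A  input=read true id $  — expand A -> K read true
step 4: stack=$ id true read K  input=read true id $  — expand K -> λ
step 5: stack=$ id true read  input=read true id $  — match read
Stack after step 5: $ id true (top = true).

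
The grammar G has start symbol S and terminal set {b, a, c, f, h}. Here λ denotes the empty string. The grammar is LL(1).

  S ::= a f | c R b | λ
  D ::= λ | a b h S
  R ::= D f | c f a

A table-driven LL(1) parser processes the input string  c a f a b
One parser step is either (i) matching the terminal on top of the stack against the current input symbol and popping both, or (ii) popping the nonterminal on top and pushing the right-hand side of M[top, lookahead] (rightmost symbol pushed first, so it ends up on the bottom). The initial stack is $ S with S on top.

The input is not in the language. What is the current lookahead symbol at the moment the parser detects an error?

step 1: stack=$ S  input=c a f a b $  — expand S ::= c R b
step 2: stack=$ b R c  input=c a f a b $  — match c
step 3: stack=$ b R  input=a f a b $  — expand R ::= D f
step 4: stack=$ b f D  input=a f a b $  — expand D ::= a b h S
step 5: stack=$ b f S h b a  input=a f a b $  — match a
step 6: stack=$ b f S h b  input=f a b $  — error: top is terminal b but lookahead is f

f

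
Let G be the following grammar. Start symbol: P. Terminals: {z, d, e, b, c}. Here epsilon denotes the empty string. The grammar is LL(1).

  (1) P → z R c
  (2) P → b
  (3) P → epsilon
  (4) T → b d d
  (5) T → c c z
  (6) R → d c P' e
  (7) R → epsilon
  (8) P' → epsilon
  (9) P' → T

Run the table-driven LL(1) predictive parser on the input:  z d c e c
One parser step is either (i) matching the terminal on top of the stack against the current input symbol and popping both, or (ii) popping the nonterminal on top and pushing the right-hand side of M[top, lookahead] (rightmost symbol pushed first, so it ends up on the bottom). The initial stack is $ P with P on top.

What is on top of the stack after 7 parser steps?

     Stack         Input        Action
  1  $ P           z d c e c $  expand P → z R c
  2  $ c R z       z d c e c $  match z
  3  $ c R         d c e c $    expand R → d c P' e
  4  $ c e P' c d  d c e c $    match d
  5  $ c e P' c    c e c $      match c
  6  $ c e P'      e c $        expand P' → epsilon
  7  $ c e         e c $        match e
Stack after step 7: $ c (top = c).

c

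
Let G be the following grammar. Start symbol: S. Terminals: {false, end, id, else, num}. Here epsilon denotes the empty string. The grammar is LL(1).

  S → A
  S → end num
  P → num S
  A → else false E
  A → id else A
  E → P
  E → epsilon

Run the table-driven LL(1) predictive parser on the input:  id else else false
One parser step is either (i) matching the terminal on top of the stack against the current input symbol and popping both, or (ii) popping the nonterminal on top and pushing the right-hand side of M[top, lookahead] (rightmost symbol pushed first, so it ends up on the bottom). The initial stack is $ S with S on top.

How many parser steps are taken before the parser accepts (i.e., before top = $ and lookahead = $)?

     Stack           Input                 Action
  1  $ S             id else else false $  expand S → A
  2  $ A             id else else false $  expand A → id else A
  3  $ A else id     id else else false $  match id
  4  $ A else        else else false $     match else
  5  $ A             else false $          expand A → else false E
  6  $ E false else  else false $          match else
  7  $ E false       false $               match false
  8  $ E             $                     expand E → epsilon
Accept reached after 8 steps.

8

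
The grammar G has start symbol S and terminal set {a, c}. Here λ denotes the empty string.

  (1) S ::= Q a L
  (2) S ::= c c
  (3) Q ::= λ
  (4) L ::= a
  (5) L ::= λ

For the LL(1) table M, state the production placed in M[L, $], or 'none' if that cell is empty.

FIRST(Q) = {λ}
FIRST(L) = {λ, a}
FIRST(S) = {a, c}  (via Q a L)
FOLLOW(S) includes $ since S is the start symbol.
FOLLOW(S): S appears on no right-hand side. Thus FOLLOW(S) = {$}.
FOLLOW(L): in S::=Q a L, the suffix after L is empty, so FOLLOW(L) ⊇ FOLLOW(S) = {$}. Thus FOLLOW(L) = {$}.
For L ::= a: FIRST(a) = {a}, so it goes in M[L, t] for t ∈ {a}.
For L ::= λ: FIRST(λ) = {λ}, so it goes in M[L, t] for t ∈ {}; since λ ∈ FIRST, also for every t ∈ FOLLOW(L) = {$}.

L ::= λ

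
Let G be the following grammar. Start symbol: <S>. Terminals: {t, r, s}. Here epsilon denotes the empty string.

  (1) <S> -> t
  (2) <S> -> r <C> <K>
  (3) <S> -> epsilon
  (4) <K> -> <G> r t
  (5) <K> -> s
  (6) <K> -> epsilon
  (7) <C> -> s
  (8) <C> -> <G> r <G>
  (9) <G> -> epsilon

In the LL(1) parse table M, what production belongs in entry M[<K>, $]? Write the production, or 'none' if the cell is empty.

<K> -> epsilon

FIRST(<S>): from <S>->t we get {t}; from <S>->r <C> <K> we get {r}; from <S>->epsilon we get {epsilon}. So FIRST(<S>) = {epsilon, r, t}.
FIRST(<G>): from <G>->epsilon we get {epsilon}. So FIRST(<G>) = {epsilon}.
FIRST(<K>): from <K>-><G> r t we get {r}; from <K>->s we get {s}; from <K>->epsilon we get {epsilon}. So FIRST(<K>) = {epsilon, r, s}.
FIRST(<C>): from <C>->s we get {s}; from <C>-><G> r <G> we get {r}. So FIRST(<C>) = {r, s}.
FOLLOW(<S>) includes $ since <S> is the start symbol.
FOLLOW(<S>): <S> appears on no right-hand side. Thus FOLLOW(<S>) = {$}.
FOLLOW(<K>): in <S>->r <C> <K>, the suffix after <K> is empty, so FOLLOW(<K>) ⊇ FOLLOW(<S>) = {$}. Thus FOLLOW(<K>) = {$}.
For <K> -> <G> r t: FIRST(<G> r t) = {r}, so it goes in M[<K>, t] for t ∈ {r}.
For <K> -> s: FIRST(s) = {s}, so it goes in M[<K>, t] for t ∈ {s}.
For <K> -> epsilon: FIRST(epsilon) = {epsilon}, so it goes in M[<K>, t] for t ∈ {}; since epsilon ∈ FIRST, also for every t ∈ FOLLOW(<K>) = {$}.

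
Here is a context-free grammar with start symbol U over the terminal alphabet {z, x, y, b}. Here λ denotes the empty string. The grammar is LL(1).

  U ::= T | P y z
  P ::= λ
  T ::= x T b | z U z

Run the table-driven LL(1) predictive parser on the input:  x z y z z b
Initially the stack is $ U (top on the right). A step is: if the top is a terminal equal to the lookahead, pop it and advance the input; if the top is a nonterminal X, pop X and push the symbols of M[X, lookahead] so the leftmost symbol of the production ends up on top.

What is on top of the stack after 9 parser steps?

z

step 1: stack=$ U  input=x z y z z b $  — expand U ::= T
step 2: stack=$ T  input=x z y z z b $  — expand T ::= x T b
step 3: stack=$ b T x  input=x z y z z b $  — match x
step 4: stack=$ b T  input=z y z z b $  — expand T ::= z U z
step 5: stack=$ b z U z  input=z y z z b $  — match z
step 6: stack=$ b z U  input=y z z b $  — expand U ::= P y z
step 7: stack=$ b z z y P  input=y z z b $  — expand P ::= λ
step 8: stack=$ b z z y  input=y z z b $  — match y
step 9: stack=$ b z z  input=z z b $  — match z
Stack after step 9: $ b z (top = z).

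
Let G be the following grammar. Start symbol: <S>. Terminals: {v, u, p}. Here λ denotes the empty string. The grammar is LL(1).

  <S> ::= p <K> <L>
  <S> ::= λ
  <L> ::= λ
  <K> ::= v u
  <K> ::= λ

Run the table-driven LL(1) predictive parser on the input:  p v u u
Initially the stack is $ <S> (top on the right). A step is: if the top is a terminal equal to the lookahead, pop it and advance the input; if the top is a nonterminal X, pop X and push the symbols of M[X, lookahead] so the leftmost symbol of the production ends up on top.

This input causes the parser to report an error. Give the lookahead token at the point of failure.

u

     Stack        Input      Action
  1  $ <S>        p v u u $  expand <S> ::= p <K> <L>
  2  $ <L> <K> p  p v u u $  match p
  3  $ <L> <K>    v u u $    expand <K> ::= v u
  4  $ <L> u v    v u u $    match v
  5  $ <L> u      u u $      match u
  6  $ <L>        u $        error: M[<L>, u] is empty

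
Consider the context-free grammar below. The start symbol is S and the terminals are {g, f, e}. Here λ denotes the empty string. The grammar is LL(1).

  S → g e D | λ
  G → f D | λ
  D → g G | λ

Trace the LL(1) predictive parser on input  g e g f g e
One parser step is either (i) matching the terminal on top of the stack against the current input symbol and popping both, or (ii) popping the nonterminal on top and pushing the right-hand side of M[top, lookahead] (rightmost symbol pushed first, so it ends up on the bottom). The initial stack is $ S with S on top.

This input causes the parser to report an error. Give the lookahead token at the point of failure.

e

      Stack    Input          Action
   1  $ S      g e g f g e $  expand S → g e D
   2  $ D e g  g e g f g e $  match g
   3  $ D e    e g f g e $    match e
   4  $ D      g f g e $      expand D → g G
   5  $ G g    g f g e $      match g
   6  $ G      f g e $        expand G → f D
   7  $ D f    f g e $        match f
   8  $ D      g e $          expand D → g G
   9  $ G g    g e $          match g
  10  $ G      e $            error: M[G, e] is empty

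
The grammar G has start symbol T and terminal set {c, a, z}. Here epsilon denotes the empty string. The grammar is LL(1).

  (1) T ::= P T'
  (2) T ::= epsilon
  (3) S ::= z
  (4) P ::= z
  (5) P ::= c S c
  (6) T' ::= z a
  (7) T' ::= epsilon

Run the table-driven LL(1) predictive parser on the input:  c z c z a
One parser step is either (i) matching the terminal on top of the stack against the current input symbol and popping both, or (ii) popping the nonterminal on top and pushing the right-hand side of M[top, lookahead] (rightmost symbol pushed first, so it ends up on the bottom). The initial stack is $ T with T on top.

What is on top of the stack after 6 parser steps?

     Stack       Input        Action
  1  $ T         c z c z a $  expand T ::= P T'
  2  $ T' P      c z c z a $  expand P ::= c S c
  3  $ T' c S c  c z c z a $  match c
  4  $ T' c S    z c z a $    expand S ::= z
  5  $ T' c z    z c z a $    match z
  6  $ T' c      c z a $      match c
Stack after step 6: $ T' (top = T').

T'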